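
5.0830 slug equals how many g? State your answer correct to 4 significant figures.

74180 g

1 slug = 14593.9 g.
5.0830 × 14593.9 ≈ 74180 g.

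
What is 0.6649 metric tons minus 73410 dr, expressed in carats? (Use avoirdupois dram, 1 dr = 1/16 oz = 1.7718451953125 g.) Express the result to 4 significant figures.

2.674 × 10^6 ct

0.6649 t = 3.32450 × 10^6 ct and 73410 dr = 650356 ct.
3.32450 × 10^6 − 650356 ≈ 2.674 × 10^6 ct.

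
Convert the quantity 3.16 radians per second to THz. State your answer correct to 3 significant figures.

1 radian per second = 1.59155e-13 terahertz.
So 3.16 × 1.59155e-13 ≈ 5.03e-13 THz.

5.03e-13 terahertz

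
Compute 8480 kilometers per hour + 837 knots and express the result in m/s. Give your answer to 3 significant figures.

2790 meters per second

8480 km/h = 2355.56 m/s and 837 kn = 430.590 m/s.
2355.56 + 430.590 ≈ 2790 m/s.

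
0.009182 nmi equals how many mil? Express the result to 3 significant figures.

669000 mil

1 nmi = 7.29134e+7 mil.
0.009182 × 7.29134e+7 ≈ 669000 mil.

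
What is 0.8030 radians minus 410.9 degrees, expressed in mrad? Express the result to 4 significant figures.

-6369 milliradians

0.8030 rad = 803.000 mrad and 410.9 ° = 7171.56 mrad.
803.000 − 7171.56 ≈ -6369 mrad.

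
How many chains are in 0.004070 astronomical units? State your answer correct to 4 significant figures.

3.027 × 10^7 chains

1 au = 7.43646 × 10^9 chains.
0.004070 × 7.43646 × 10^9 ≈ 3.027 × 10^7 chain.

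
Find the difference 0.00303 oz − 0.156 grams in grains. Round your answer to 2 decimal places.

-1.08 gr

0.00303 oz = 1.325625 gr and 0.156 g = 2.407448 gr.
1.325625 − 2.407448 ≈ -1.08 gr.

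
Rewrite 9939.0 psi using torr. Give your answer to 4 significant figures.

1 psi = 51.7149 torr.
Then 9939.0 × 51.7149 ≈ 514000 torr.

514000 torr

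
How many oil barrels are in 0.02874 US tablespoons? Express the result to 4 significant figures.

2.673e-6 oil barrels

1 US tbsp = 9.30060e-5 oil barrels.
Thus 0.02874 × 9.30060e-5 ≈ 2.673e-6 bbl.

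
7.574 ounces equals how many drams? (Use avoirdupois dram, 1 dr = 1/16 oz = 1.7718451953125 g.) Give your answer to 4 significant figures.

121.2 dr

1 oz = 16.0000 drams.
Then 7.574 × 16.0000 ≈ 121.2 dr.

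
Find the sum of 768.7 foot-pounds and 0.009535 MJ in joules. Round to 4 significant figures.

10580 J

768.7 ft·lbf = 1042.22 J and 0.009535 MJ = 9535.00 J.
1042.22 + 9535.00 ≈ 10580 J.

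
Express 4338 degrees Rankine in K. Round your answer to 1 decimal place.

2410.0 K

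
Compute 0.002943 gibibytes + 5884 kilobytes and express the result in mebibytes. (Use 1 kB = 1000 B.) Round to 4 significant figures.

0.002943 GiB = 3.01363 MiB and 5884 kB = 5.61142 MiB.
3.01363 + 5.61142 ≈ 8.625 MiB.

8.625 MiB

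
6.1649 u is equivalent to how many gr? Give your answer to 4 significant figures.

1.580 × 10^-22 gr

1 atomic mass unit = 2.56260 × 10^-23 gr.
Then 6.1649 × 2.56260 × 10^-23 ≈ 1.580 × 10^-22 gr.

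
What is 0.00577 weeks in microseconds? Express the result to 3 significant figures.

1 wk = 6.04800e+11 microseconds.
Then 0.00577 × 6.04800e+11 ≈ 3.49e+9 μs.

3.49e+9 microseconds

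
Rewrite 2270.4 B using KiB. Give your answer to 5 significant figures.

1 B = 0.0009765625 KiB.
2270.4 × 0.0009765625 ≈ 2.2172 KiB.

2.2172 KiB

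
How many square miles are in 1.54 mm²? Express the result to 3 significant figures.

1 mm² = 3.86102 × 10^-13 mi².
Thus 1.54 × 3.86102 × 10^-13 ≈ 5.95 × 10^-13 mi².

5.95 × 10^-13 mi²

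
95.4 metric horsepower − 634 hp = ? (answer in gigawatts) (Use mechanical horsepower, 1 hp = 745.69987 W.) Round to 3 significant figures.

-0.000403 GW

95.4 PS = 7.01666 × 10^-5 GW and 634 hp = 0.000472774 GW.
7.01666 × 10^-5 − 0.000472774 ≈ -0.000403 GW.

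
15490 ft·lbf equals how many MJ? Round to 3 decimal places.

0.021 MJ

1 foot-pound = 1.35582e-6 megajoules.
15490 × 1.35582e-6 ≈ 0.021 MJ.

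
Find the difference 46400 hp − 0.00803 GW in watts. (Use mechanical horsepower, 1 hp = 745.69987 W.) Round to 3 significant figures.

2.66 × 10^7 W

46400 hp = 3.46005 × 10^7 W and 0.00803 GW = 8.03000 × 10^6 W.
3.46005 × 10^7 − 8.03000 × 10^6 ≈ 2.66 × 10^7 W.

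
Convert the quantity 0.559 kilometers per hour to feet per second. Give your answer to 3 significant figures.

0.509 feet per second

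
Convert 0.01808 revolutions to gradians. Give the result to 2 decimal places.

1 revolution = 400.000 grad.
So 0.01808 × 400.000 ≈ 7.23 grad.

7.23 gradians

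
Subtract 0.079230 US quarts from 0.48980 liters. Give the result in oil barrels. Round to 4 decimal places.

0.48980 L = 0.00308075 bbl and 0.079230 US qt = 0.000471607 bbl.
0.00308075 − 0.000471607 ≈ 0.0026 bbl.

0.0026 bbl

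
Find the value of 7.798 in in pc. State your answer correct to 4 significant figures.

6.419 × 10^-18 pc

1 in = 8.23158 × 10^-19 pc.
7.798 × 8.23158 × 10^-19 ≈ 6.419 × 10^-18 pc.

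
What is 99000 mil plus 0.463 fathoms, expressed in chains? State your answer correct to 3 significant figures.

0.167 chains

99000 mil = 0.125000 chain and 0.463 fathom = 0.0420909 chain.
0.125000 + 0.0420909 ≈ 0.167 chain.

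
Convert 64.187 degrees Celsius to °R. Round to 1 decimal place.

607.2 °R

°R = (°C + 273.15) × 9/5.
Applying the formula gives 607.2 °R.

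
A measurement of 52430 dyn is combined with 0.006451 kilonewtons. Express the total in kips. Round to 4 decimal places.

0.0016 kips

52430 dyn = 0.000117867 kip and 0.006451 kN = 0.00145024 kip.
0.000117867 + 0.00145024 ≈ 0.0016 kip.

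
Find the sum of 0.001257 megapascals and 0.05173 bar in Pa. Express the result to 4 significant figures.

0.001257 MPa = 1257.00 Pa and 0.05173 bar = 5173.00 Pa.
1257.00 + 5173.00 ≈ 6430 Pa.

6430 pascals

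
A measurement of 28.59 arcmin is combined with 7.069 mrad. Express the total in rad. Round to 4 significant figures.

28.59 arcmin = 0.00831649 rad and 7.069 mrad = 0.00706900 rad.
0.00831649 + 0.00706900 ≈ 0.01539 rad.

0.01539 radians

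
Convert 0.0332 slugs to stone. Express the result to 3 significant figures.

0.0763 stone

1 slug = 2.29815 stone.
Thus 0.0332 × 2.29815 ≈ 0.0763 st.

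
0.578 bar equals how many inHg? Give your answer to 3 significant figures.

17.1 inHg

1 bar = 29.5300 inches of mercury.
0.578 × 29.5300 ≈ 17.1 inHg.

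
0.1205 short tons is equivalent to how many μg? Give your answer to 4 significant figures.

1.093 × 10^11 micrograms

1 short ton = 9.07185 × 10^11 micrograms.
Then 0.1205 × 9.07185 × 10^11 ≈ 1.093 × 10^11 μg.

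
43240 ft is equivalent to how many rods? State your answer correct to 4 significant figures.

2621 rod

1 ft = 0.0606061 rod.
So 43240 × 0.0606061 ≈ 2621 rod.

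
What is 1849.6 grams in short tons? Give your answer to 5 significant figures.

0.0020388 short tons

1 g = 1.10231e-6 short ton.
Then 1849.6 × 1.10231e-6 ≈ 0.0020388 short ton.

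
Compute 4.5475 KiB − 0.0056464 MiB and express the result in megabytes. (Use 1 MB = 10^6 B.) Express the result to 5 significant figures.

-0.0012640 MB

4.5475 KiB = 0.00465664 MB and 0.0056464 MiB = 0.00592068 MB.
0.00465664 − 0.00592068 ≈ -0.0012640 MB.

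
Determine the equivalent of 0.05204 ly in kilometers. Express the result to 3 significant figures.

4.92 × 10^11 km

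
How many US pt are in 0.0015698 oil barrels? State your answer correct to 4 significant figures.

1 bbl = 336.000 US pints.
Thus 0.0015698 × 336.000 ≈ 0.5275 US pt.

0.5275 US pints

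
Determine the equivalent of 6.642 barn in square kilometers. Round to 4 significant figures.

1 barn = 1.00000e-34 km².
6.642 × 1.00000e-34 ≈ 6.642e-34 km².

6.642e-34 square kilometers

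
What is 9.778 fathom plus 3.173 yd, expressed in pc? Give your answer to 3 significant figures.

6.74 × 10^-16 parsecs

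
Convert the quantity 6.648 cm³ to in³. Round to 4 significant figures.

1 cm³ = 0.0610237 in³.
So 6.648 × 0.0610237 ≈ 0.4057 in³.

0.4057 in³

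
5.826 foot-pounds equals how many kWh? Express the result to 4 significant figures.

1 foot-pound = 3.76616e-7 kWh.
Then 5.826 × 3.76616e-7 ≈ 2.194e-6 kWh.

2.194e-6 kilowatt-hours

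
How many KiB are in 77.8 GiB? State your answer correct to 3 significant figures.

8.16 × 10^7 kibibytes

1 gibibyte = 1.04858 × 10^6 KiB.
So 77.8 × 1.04858 × 10^6 ≈ 8.16 × 10^7 KiB.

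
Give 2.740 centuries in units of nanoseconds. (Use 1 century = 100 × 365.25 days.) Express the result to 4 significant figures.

8.647e+18 ns

1 century = 3.15576e+18 ns.
Then 2.740 × 3.15576e+18 ≈ 8.647e+18 ns.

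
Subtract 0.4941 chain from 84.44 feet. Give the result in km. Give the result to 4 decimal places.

84.44 ft = 0.0257373 km and 0.4941 chain = 0.00993971 km.
0.0257373 − 0.00993971 ≈ 0.0158 km.

0.0158 km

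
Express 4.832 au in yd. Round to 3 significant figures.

1 astronomical unit = 1.63602 × 10^11 yd.
Then 4.832 × 1.63602 × 10^11 ≈ 7.91 × 10^11 yd.

7.91 × 10^11 yards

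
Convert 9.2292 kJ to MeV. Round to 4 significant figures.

1 kilojoule = 6.24151e+15 megaelectronvolts.
9.2292 × 6.24151e+15 ≈ 5.760e+16 MeV.

5.760e+16 megaelectronvolts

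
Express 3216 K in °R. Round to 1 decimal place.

5788.8 °R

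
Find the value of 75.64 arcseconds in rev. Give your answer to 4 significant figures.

1 arcsec = 7.71605 × 10^-7 rev.
Then 75.64 × 7.71605 × 10^-7 ≈ 5.836 × 10^-5 rev.

5.836 × 10^-5 rev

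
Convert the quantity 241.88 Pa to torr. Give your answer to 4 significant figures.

1.814 torr

1 pascal = 0.00750062 torr.
Thus 241.88 × 0.00750062 ≈ 1.814 torr.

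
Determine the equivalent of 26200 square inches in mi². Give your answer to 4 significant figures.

6.526e-6 mi²

1 square inch = 2.49098e-10 square miles.
Then 26200 × 2.49098e-10 ≈ 6.526e-6 mi².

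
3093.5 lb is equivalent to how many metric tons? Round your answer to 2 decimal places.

1 pound = 0.000453592 metric tons.
So 3093.5 × 0.000453592 ≈ 1.40 t.

1.40 t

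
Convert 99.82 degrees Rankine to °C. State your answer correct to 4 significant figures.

-217.7 °C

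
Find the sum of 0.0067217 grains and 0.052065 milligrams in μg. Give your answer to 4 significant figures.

487.6 μg

0.0067217 gr = 435.559 μg and 0.052065 mg = 52.0650 μg.
435.559 + 52.0650 ≈ 487.6 μg.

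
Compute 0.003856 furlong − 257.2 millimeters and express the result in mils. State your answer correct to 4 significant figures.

20410 mils

0.003856 furlong = 30539.5 mil and 257.2 mm = 10126.0 mil.
30539.5 − 10126.0 ≈ 20410 mil.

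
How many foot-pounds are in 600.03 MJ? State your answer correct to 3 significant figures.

1 megajoule = 737562 foot-pounds.
600.03 × 737562 ≈ 4.43e+8 ft·lbf.

4.43e+8 ft·lbf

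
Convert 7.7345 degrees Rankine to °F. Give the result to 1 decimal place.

°R = °F + 459.67.
Applying the formula gives -451.9 °F.

-451.9 degrees Fahrenheit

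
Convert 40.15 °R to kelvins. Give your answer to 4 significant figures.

°R = K × 9/5.
Applying the formula gives 22.31 K.

22.31 kelvins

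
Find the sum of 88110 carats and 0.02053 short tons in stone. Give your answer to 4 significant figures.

5.708 stone

88110 ct = 2.77499 st and 0.02053 short ton = 2.93286 st.
2.77499 + 2.93286 ≈ 5.708 st.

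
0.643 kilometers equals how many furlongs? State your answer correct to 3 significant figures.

1 kilometer = 4.97097 furlong.
0.643 × 4.97097 ≈ 3.20 furlong.

3.20 furlong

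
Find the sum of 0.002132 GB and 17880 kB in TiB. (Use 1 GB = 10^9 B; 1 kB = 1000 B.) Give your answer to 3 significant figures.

1.82e-5 TiB

0.002132 GB = 1.93904e-6 TiB and 17880 kB = 1.62618e-5 TiB.
1.93904e-6 + 1.62618e-5 ≈ 1.82e-5 TiB.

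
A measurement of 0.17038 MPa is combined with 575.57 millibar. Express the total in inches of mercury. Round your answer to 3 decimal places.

0.17038 MPa = 50.3132 inHg and 575.57 mbar = 16.9966 inHg.
50.3132 + 16.9966 ≈ 67.310 inHg.

67.310 inches of mercury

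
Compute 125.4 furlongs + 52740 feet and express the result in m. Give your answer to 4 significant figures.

125.4 furlong = 25226.5 m and 52740 ft = 16075.2 m.
25226.5 + 16075.2 ≈ 41300 m.

41300 meters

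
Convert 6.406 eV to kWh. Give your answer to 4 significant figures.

1 eV = 4.45049e-26 kilowatt-hours.
6.406 × 4.45049e-26 ≈ 2.851e-25 kWh.

2.851e-25 kWh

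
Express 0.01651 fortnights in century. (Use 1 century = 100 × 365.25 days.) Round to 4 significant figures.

6.328e-6 centuries

1 fortnight = 0.000383299 centuries.
So 0.01651 × 0.000383299 ≈ 6.328e-6 century.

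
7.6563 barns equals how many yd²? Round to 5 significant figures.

1 barn = 1.19599e-28 square yards.
So 7.6563 × 1.19599e-28 ≈ 9.1569e-28 yd².

9.1569e-28 square yards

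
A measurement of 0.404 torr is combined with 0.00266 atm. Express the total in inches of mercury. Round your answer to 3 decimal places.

0.095 inHg

0.404 torr = 0.0159055 inHg and 0.00266 atm = 0.0795905 inHg.
0.0159055 + 0.0795905 ≈ 0.095 inHg.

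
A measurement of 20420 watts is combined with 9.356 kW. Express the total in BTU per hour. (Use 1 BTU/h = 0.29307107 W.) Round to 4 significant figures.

20420 W = 69675.9 BTU/h and 9.356 kW = 31924.0 BTU/h.
69675.9 + 31924.0 ≈ 101600 BTU/h.

101600 BTU/h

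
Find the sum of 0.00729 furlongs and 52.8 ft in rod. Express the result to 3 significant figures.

0.00729 furlong = 0.291600 rod and 52.8 ft = 3.20000 rod.
0.291600 + 3.20000 ≈ 3.49 rod.

3.49 rod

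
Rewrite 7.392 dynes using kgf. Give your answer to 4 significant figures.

7.538 × 10^-6 kgf

1 dyne = 1.01972 × 10^-6 kgf.
So 7.392 × 1.01972 × 10^-6 ≈ 7.538 × 10^-6 kgf.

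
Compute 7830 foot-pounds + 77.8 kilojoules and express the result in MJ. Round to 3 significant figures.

0.0884 megajoules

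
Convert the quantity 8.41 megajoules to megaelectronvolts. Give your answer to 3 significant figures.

5.25 × 10^19 MeV

1 MJ = 6.24151 × 10^18 MeV.
Thus 8.41 × 6.24151 × 10^18 ≈ 5.25 × 10^19 MeV.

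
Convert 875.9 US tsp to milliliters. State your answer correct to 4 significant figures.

4317 mL

1 US tsp = 4.92892 milliliters.
Thus 875.9 × 4.92892 ≈ 4317 mL.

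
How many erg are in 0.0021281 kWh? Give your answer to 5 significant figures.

7.6612e+10 ergs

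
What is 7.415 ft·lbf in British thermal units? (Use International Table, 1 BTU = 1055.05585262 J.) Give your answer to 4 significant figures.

0.009529 BTU

1 foot-pound = 0.00128507 British thermal units.
7.415 × 0.00128507 ≈ 0.009529 BTU.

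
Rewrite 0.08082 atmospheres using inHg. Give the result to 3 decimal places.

1 atm = 29.9213 inches of mercury.
0.08082 × 29.9213 ≈ 2.418 inHg.

2.418 inches of mercury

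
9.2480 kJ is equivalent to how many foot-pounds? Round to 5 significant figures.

6821.0 ft·lbf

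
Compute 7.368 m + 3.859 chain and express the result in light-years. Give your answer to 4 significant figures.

7.368 m = 7.78798 × 10^-16 ly and 3.859 chain = 8.20557 × 10^-15 ly.
7.78798 × 10^-16 + 8.20557 × 10^-15 ≈ 8.984 × 10^-15 ly.

8.984 × 10^-15 light-years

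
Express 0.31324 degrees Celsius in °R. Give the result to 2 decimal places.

°R = (°C + 273.15) × 9/5.
Applying the formula gives 492.23 °R.

492.23 degrees Rankine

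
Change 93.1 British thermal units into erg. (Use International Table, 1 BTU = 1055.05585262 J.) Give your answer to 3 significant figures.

9.82e+11 erg

1 British thermal unit = 1.05506e+10 ergs.
Thus 93.1 × 1.05506e+10 ≈ 9.82e+11 erg.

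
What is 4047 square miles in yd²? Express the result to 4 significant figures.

1.254e+10 square yards

1 mi² = 3.09760e+6 square yards.
Then 4047 × 3.09760e+6 ≈ 1.254e+10 yd².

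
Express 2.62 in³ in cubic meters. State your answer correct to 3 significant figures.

1 in³ = 1.63871e-5 cubic meters.
So 2.62 × 1.63871e-5 ≈ 4.29e-5 m³.

4.29e-5 cubic meters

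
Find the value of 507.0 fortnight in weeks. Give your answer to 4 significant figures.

1014 weeks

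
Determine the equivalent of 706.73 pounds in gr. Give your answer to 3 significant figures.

4.95 × 10^6 grains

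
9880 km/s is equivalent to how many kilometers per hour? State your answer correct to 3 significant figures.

3.56 × 10^7 kilometers per hour

1 km/s = 3600.00 kilometers per hour.
So 9880 × 3600.00 ≈ 3.56 × 10^7 km/h.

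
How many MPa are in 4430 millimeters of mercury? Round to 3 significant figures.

1 millimeter of mercury = 0.000133322 MPa.
Then 4430 × 0.000133322 ≈ 0.591 MPa.

0.591 megapascals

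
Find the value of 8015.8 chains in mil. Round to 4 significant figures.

6.349e+9 mils

1 chain = 792000 mil.
Then 8015.8 × 792000 ≈ 6.349e+9 mil.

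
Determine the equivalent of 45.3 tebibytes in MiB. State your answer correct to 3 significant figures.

1 tebibyte = 1.04858 × 10^6 mebibytes.
Thus 45.3 × 1.04858 × 10^6 ≈ 4.75 × 10^7 MiB.

4.75 × 10^7 MiB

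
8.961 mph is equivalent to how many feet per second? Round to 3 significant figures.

13.1 ft/s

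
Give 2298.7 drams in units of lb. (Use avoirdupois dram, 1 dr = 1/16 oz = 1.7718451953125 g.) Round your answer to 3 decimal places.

8.979 pounds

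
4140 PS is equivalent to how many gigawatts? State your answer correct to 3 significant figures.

1 metric horsepower = 7.35499 × 10^-7 gigawatts.
So 4140 × 7.35499 × 10^-7 ≈ 0.00304 GW.

0.00304 GW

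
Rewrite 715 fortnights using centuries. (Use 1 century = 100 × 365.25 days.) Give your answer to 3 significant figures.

0.274 centuries

1 fortnight = 0.000383299 century.
Then 715 × 0.000383299 ≈ 0.274 century.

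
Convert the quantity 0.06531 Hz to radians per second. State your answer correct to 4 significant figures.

1 hertz = 6.28319 rad/s.
So 0.06531 × 6.28319 ≈ 0.4104 rad/s.

0.4104 radians per second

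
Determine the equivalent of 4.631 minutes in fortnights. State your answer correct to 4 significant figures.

1 min = 4.96032e-5 fortnights.
Then 4.631 × 4.96032e-5 ≈ 0.0002297 fortnight.

0.0002297 fortnight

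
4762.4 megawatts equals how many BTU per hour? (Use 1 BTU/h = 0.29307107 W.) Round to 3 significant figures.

1 megawatt = 3.41214 × 10^6 BTU/h.
Then 4762.4 × 3.41214 × 10^6 ≈ 1.62 × 10^10 BTU/h.

1.62 × 10^10 BTU/h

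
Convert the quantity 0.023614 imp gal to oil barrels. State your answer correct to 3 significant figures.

1 imp gal = 0.0285940 oil barrels.
Thus 0.023614 × 0.0285940 ≈ 0.000675 bbl.

0.000675 oil barrels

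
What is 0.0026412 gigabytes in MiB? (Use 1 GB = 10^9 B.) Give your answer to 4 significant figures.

2.519 MiB

1 gigabyte = 953.674 mebibytes.
So 0.0026412 × 953.674 ≈ 2.519 MiB.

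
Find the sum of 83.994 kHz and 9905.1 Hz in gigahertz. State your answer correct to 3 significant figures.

9.39 × 10^-5 GHz

83.994 kHz = 8.39940 × 10^-5 GHz and 9905.1 Hz = 9.90510 × 10^-6 GHz.
8.39940 × 10^-5 + 9.90510 × 10^-6 ≈ 9.39 × 10^-5 GHz.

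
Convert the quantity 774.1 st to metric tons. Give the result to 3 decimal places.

4.916 t

1 st = 0.00635029 t.
Then 774.1 × 0.00635029 ≈ 4.916 t.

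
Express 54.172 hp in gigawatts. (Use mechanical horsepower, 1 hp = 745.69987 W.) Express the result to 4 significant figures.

4.040e-5 GW

1 horsepower = 7.45700e-7 GW.
Then 54.172 × 7.45700e-7 ≈ 4.040e-5 GW.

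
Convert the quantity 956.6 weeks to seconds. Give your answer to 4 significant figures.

5.786 × 10^8 s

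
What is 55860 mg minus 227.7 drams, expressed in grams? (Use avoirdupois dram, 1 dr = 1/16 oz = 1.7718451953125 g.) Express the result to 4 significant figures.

55860 mg = 55.8600 g and 227.7 dr = 403.449 g.
55.8600 − 403.449 ≈ -347.6 g.

-347.6 g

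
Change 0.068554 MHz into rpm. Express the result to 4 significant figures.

1 megahertz = 6.00000 × 10^7 rpm.
Then 0.068554 × 6.00000 × 10^7 ≈ 4.113 × 10^6 rpm.

4.113 × 10^6 rpm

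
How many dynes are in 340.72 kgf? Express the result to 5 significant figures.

3.3413e+8 dyn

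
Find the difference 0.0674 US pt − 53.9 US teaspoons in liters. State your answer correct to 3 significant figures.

-0.234 liters

0.0674 US pt = 0.0318921 L and 53.9 US tsp = 0.265669 L.
0.0318921 − 0.265669 ≈ -0.234 L.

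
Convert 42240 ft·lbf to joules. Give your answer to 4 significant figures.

57270 J

1 ft·lbf = 1.35582 J.
Thus 42240 × 1.35582 ≈ 57270 J.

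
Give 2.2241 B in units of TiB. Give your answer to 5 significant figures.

1 B = 9.09495 × 10^-13 tebibytes.
Thus 2.2241 × 9.09495 × 10^-13 ≈ 2.0228 × 10^-12 TiB.

2.0228 × 10^-12 tebibytes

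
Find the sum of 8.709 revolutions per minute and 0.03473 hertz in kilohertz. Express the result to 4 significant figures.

8.709 rpm = 0.000145150 kHz and 0.03473 Hz = 3.47300e-5 kHz.
0.000145150 + 3.47300e-5 ≈ 0.0001799 kHz.

0.0001799 kilohertz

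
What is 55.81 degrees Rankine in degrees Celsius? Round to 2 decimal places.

-242.14 °C

°R = (°C + 273.15) × 9/5.
Applying the formula gives -242.14 °C.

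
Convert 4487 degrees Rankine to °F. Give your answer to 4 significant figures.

°R = °F + 459.67.
Applying the formula gives 4027 °F.

4027 °F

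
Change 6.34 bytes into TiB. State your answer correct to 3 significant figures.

5.77e-12 TiB

1 byte = 9.09495e-13 TiB.
6.34 × 9.09495e-13 ≈ 5.77e-12 TiB.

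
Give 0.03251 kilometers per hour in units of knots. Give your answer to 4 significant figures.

1 kilometer per hour = 0.539957 kn.
0.03251 × 0.539957 ≈ 0.01755 kn.

0.01755 kn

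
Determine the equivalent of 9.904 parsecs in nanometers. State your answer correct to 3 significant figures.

1 parsec = 3.08568e+25 nanometers.
So 9.904 × 3.08568e+25 ≈ 3.06e+26 nm.

3.06e+26 nm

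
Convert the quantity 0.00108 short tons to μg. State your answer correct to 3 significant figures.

1 short ton = 9.07185 × 10^11 μg.
0.00108 × 9.07185 × 10^11 ≈ 9.80 × 10^8 μg.

9.80 × 10^8 micrograms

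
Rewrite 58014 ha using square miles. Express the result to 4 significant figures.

1 ha = 0.00386102 square miles.
So 58014 × 0.00386102 ≈ 224.0 mi².

224.0 mi²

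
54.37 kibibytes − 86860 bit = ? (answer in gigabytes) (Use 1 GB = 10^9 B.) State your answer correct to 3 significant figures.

4.48e-5 gigabytes

54.37 KiB = 5.56749e-5 GB and 86860 bit = 1.08575e-5 GB.
5.56749e-5 − 1.08575e-5 ≈ 4.48e-5 GB.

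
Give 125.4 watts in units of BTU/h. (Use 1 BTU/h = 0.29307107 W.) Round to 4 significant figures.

1 watt = 3.41214 BTU per hour.
Then 125.4 × 3.41214 ≈ 427.9 BTU/h.

427.9 BTU per hour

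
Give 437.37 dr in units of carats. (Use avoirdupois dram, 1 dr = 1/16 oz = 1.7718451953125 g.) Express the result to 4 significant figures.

3875 ct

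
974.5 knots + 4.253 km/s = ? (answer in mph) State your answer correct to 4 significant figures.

974.5 kn = 1121.43 mph and 4.253 km/s = 9513.69 mph.
1121.43 + 9513.69 ≈ 10640 mph.

10640 miles per hour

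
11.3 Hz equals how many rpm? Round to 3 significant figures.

1 hertz = 60.0000 revolutions per minute.
Thus 11.3 × 60.0000 ≈ 678 rpm.

678 revolutions per minute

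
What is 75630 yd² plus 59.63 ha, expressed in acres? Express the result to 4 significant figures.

75630 yd² = 15.6260 acre and 59.63 ha = 147.349 acre.
15.6260 + 147.349 ≈ 163.0 acre.

163.0 acres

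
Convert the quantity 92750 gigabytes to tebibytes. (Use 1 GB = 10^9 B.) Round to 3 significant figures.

1 gigabyte = 0.000909495 TiB.
Thus 92750 × 0.000909495 ≈ 84.4 TiB.

84.4 TiB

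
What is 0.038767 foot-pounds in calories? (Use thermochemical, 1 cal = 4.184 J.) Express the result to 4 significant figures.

1 ft·lbf = 0.324048 calories.
Thus 0.038767 × 0.324048 ≈ 0.01256 cal.

0.01256 cal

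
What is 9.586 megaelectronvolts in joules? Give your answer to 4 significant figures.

1 MeV = 1.60218e-13 joules.
Thus 9.586 × 1.60218e-13 ≈ 1.536e-12 J.

1.536e-12 joules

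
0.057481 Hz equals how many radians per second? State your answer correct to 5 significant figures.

1 hertz = 6.28319 rad/s.
So 0.057481 × 6.28319 ≈ 0.36116 rad/s.

0.36116 radians per second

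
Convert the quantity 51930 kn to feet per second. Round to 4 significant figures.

87650 ft/s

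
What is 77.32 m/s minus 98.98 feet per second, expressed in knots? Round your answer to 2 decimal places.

91.65 knots

77.32 m/s = 150.298 kn and 98.98 ft/s = 58.6440 kn.
150.298 − 58.6440 ≈ 91.65 kn.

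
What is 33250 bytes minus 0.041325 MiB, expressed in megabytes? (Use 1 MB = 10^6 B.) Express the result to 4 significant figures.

33250 B = 0.0332500 MB and 0.041325 MiB = 0.0433324 MB.
0.0332500 − 0.0433324 ≈ -0.01008 MB.

-0.01008 MB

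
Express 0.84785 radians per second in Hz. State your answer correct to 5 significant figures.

1 rad/s = 0.159155 hertz.
0.84785 × 0.159155 ≈ 0.13494 Hz.

0.13494 hertz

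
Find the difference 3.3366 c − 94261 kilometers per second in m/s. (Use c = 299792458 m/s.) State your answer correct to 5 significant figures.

9.0603e+8 meters per second

3.3366 c = 1.00029e+9 m/s and 94261 km/s = 9.42610e+7 m/s.
1.00029e+9 − 9.42610e+7 ≈ 9.0603e+8 m/s.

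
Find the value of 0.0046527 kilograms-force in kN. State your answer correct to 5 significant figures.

4.5627e-5 kN

1 kgf = 0.00980665 kN.
Then 0.0046527 × 0.00980665 ≈ 4.5627e-5 kN.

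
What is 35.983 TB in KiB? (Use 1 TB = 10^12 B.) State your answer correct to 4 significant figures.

3.514e+10 kibibytes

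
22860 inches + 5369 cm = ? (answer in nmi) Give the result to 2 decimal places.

0.34 nautical miles

22860 in = 0.313523 nmi and 5369 cm = 0.0289903 nmi.
0.313523 + 0.0289903 ≈ 0.34 nmi.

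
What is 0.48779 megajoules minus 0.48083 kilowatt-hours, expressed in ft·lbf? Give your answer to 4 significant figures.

-916900 foot-pounds

0.48779 MJ = 359775 ft·lbf and 0.48083 kWh = 1.27671 × 10^6 ft·lbf.
359775 − 1.27671 × 10^6 ≈ -916900 ft·lbf.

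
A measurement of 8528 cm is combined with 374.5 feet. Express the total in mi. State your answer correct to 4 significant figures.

0.1239 miles

8528 cm = 0.0529905 mi and 374.5 ft = 0.0709280 mi.
0.0529905 + 0.0709280 ≈ 0.1239 mi.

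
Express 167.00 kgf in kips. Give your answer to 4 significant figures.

0.3682 kips

1 kilogram-force = 0.00220462 kip.
167.00 × 0.00220462 ≈ 0.3682 kip.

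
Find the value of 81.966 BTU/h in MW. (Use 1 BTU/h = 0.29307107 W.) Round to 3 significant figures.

2.40e-5 MW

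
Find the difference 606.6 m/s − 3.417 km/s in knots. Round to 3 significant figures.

606.6 m/s = 1179.14 kn and 3.417 km/s = 6642.12 kn.
1179.14 − 6642.12 ≈ -5460 kn.

-5460 kn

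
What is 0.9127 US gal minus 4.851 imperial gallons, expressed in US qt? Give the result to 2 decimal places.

0.9127 US gal = 3.65080 US qt and 4.851 imp gal = 23.3032 US qt.
3.65080 − 23.3032 ≈ -19.65 US qt.

-19.65 US qt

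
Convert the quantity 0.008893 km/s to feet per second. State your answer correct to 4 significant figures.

29.18 ft/s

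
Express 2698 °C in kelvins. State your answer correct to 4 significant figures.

2971 K

K = °C + 273.15.
Applying the formula gives 2971 K.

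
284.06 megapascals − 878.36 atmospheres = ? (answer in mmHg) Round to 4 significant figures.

1.463e+6 millimeters of mercury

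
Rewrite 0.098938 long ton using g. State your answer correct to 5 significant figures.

100530 grams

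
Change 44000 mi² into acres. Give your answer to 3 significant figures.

1 mi² = 640.000 acre.
Thus 44000 × 640.000 ≈ 2.82e+7 acre.

2.82e+7 acre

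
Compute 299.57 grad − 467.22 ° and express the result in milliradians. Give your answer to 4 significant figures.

299.57 grad = 4705.63 mrad and 467.22 ° = 8154.53 mrad.
4705.63 − 8154.53 ≈ -3449 mrad.

-3449 milliradians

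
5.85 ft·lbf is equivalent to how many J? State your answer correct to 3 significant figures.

1 foot-pound = 1.35582 J.
So 5.85 × 1.35582 ≈ 7.93 J.

7.93 J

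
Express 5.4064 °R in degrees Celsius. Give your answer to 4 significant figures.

°R = (°C + 273.15) × 9/5.
Applying the formula gives -270.1 °C.

-270.1 °C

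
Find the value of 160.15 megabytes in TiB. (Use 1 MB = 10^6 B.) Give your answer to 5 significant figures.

1 MB = 9.09495 × 10^-7 TiB.
Then 160.15 × 9.09495 × 10^-7 ≈ 0.00014566 TiB.

0.00014566 tebibytes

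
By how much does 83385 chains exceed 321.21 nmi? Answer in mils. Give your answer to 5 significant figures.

4.2620 × 10^10 mil

83385 chain = 6.60409 × 10^10 mil and 321.21 nmi = 2.34205 × 10^10 mil.
6.60409 × 10^10 − 2.34205 × 10^10 ≈ 4.2620 × 10^10 mil.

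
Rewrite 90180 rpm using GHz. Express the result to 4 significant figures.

1.503e-6 GHz

1 rpm = 1.66667e-11 GHz.
Then 90180 × 1.66667e-11 ≈ 1.503e-6 GHz.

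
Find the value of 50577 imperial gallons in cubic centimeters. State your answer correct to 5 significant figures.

1 imp gal = 4546.09 cubic centimeters.
50577 × 4546.09 ≈ 2.2993 × 10^8 cm³.

2.2993 × 10^8 cm³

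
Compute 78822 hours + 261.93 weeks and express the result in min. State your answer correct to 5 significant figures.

7.3696 × 10^6 min

78822 h = 4.72932 × 10^6 min and 261.93 wk = 2.64025 × 10^6 min.
4.72932 × 10^6 + 2.64025 × 10^6 ≈ 7.3696 × 10^6 min.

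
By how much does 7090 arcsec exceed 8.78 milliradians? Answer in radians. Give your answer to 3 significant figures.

7090 arcsec = 0.0343733 rad and 8.78 mrad = 0.00878000 rad.
0.0343733 − 0.00878000 ≈ 0.0256 rad.

0.0256 rad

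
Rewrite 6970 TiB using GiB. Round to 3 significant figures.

1 tebibyte = 1024.00 GiB.
Then 6970 × 1024.00 ≈ 7.14e+6 GiB.

7.14e+6 GiB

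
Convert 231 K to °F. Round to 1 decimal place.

K = (°F + 459.67) × 5/9.
Applying the formula gives -43.9 °F.

-43.9 °F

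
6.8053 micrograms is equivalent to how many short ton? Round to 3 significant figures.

7.50 × 10^-12 short tons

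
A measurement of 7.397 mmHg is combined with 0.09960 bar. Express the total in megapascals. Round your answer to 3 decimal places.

7.397 mmHg = 0.000986186 MPa and 0.09960 bar = 0.00996000 MPa.
0.000986186 + 0.00996000 ≈ 0.011 MPa.

0.011 megapascals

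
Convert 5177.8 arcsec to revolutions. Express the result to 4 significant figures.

1 arcsecond = 7.71605 × 10^-7 revolutions.
5177.8 × 7.71605 × 10^-7 ≈ 0.003995 rev.

0.003995 rev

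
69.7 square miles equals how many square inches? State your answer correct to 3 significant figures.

1 square mile = 4.01449 × 10^9 in².
Then 69.7 × 4.01449 × 10^9 ≈ 2.80 × 10^11 in².

2.80 × 10^11 in²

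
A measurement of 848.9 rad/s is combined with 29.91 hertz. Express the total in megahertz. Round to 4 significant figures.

848.9 rad/s = 0.000135107 MHz and 29.91 Hz = 2.99100 × 10^-5 MHz.
0.000135107 + 2.99100 × 10^-5 ≈ 0.0001650 MHz.

0.0001650 megahertz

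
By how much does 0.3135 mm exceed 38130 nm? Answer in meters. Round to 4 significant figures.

0.0002754 meters

0.3135 mm = 0.000313500 m and 38130 nm = 3.81300 × 10^-5 m.
0.000313500 − 3.81300 × 10^-5 ≈ 0.0002754 m.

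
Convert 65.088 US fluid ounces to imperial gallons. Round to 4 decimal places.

1 US fl oz = 0.00650527 imperial gallons.
65.088 × 0.00650527 ≈ 0.4234 imp gal.

0.4234 imp gal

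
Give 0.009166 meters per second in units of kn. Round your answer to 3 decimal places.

0.018 knots

1 m/s = 1.94384 kn.
Then 0.009166 × 1.94384 ≈ 0.018 kn.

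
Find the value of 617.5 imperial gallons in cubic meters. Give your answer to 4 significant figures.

1 imp gal = 0.00454609 m³.
617.5 × 0.00454609 ≈ 2.807 m³.

2.807 m³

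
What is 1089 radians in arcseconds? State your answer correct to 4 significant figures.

2.246e+8 arcsec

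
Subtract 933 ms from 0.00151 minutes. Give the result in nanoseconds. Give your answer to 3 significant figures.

0.00151 min = 9.06000e+7 ns and 933 ms = 9.33000e+8 ns.
9.06000e+7 − 9.33000e+8 ≈ -8.42e+8 ns.

-8.42e+8 nanoseconds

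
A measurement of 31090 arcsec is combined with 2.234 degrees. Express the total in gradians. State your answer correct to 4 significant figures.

12.08 gradians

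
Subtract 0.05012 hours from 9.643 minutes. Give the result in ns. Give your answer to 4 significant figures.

3.981e+11 nanoseconds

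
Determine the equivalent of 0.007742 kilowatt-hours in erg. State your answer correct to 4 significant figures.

2.787e+11 erg

1 kWh = 3.60000e+13 ergs.
So 0.007742 × 3.60000e+13 ≈ 2.787e+11 erg.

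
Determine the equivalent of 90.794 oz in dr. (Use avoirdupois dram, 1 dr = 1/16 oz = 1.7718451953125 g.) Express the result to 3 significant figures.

1 ounce = 16.0000 dr.
Thus 90.794 × 16.0000 ≈ 1450 dr.

1450 dr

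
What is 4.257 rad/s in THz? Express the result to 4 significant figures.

1 radian per second = 1.59155 × 10^-13 terahertz.
So 4.257 × 1.59155 × 10^-13 ≈ 6.775 × 10^-13 THz.

6.775 × 10^-13 terahertz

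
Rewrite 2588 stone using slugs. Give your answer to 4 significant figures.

1 stone = 0.435133 slugs.
So 2588 × 0.435133 ≈ 1126 slug.

1126 slug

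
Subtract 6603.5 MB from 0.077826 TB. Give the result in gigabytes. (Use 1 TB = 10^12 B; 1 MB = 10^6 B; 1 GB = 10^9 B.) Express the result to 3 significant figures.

71.2 GB

0.077826 TB = 77.8260 GB and 6603.5 MB = 6.60350 GB.
77.8260 − 6.60350 ≈ 71.2 GB.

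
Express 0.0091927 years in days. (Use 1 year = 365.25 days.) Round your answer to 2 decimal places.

1 year = 365.250 days.
0.0091927 × 365.250 ≈ 3.36 d.

3.36 d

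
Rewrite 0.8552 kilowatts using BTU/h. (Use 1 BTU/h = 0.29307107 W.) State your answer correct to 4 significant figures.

2918 BTU per hour

1 kW = 3412.14 BTU/h.
Thus 0.8552 × 3412.14 ≈ 2918 BTU/h.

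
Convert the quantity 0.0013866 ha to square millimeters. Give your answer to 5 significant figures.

1.3866e+7 mm²

1 hectare = 1.00000e+10 square millimeters.
Then 0.0013866 × 1.00000e+10 ≈ 1.3866e+7 mm².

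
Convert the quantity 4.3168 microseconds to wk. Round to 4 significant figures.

7.138 × 10^-12 wk

1 μs = 1.65344 × 10^-12 wk.
So 4.3168 × 1.65344 × 10^-12 ≈ 7.138 × 10^-12 wk.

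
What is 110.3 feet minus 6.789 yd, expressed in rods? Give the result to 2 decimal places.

5.45 rod

110.3 ft = 6.68485 rod and 6.789 yd = 1.23436 rod.
6.68485 − 1.23436 ≈ 5.45 rod.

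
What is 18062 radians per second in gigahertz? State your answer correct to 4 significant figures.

2.875 × 10^-6 gigahertz

1 rad/s = 1.59155 × 10^-10 GHz.
Then 18062 × 1.59155 × 10^-10 ≈ 2.875 × 10^-6 GHz.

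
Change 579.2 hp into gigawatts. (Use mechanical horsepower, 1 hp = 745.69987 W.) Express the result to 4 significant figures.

0.0004319 gigawatts

1 horsepower = 7.45700 × 10^-7 GW.
Thus 579.2 × 7.45700 × 10^-7 ≈ 0.0004319 GW.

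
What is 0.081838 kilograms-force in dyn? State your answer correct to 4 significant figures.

1 kilogram-force = 980665 dynes.
Thus 0.081838 × 980665 ≈ 80260 dyn.

80260 dyn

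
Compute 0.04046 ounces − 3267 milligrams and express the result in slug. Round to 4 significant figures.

0.04046 oz = 7.85960e-5 slug and 3267 mg = 0.000223861 slug.
7.85960e-5 − 0.000223861 ≈ -0.0001453 slug.

-0.0001453 slug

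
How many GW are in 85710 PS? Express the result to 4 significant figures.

1 PS = 7.35499e-7 gigawatts.
Thus 85710 × 7.35499e-7 ≈ 0.06304 GW.

0.06304 GW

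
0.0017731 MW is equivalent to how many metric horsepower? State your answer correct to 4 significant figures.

2.411 metric horsepower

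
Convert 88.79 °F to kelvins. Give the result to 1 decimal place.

304.7 K

K = (°F + 459.67) × 5/9.
Applying the formula gives 304.7 K.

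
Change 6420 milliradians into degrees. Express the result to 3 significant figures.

1 milliradian = 0.0572958 °.
Then 6420 × 0.0572958 ≈ 368 °.

368 °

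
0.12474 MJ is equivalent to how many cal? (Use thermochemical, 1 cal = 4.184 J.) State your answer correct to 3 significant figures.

29800 cal

1 megajoule = 239006 cal.
Then 0.12474 × 239006 ≈ 29800 cal.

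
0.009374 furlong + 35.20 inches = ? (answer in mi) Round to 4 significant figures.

0.009374 furlong = 0.00117175 mi and 35.20 in = 0.000555556 mi.
0.00117175 + 0.000555556 ≈ 0.001727 mi.

0.001727 mi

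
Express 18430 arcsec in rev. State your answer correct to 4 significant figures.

0.01422 rev

1 arcsecond = 7.71605 × 10^-7 revolutions.
So 18430 × 7.71605 × 10^-7 ≈ 0.01422 rev.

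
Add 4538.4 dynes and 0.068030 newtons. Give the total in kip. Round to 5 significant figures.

2.5496e-5 kip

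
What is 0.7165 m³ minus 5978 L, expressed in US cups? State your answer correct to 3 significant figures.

-22200 US cups

0.7165 m³ = 3028.47 US cup and 5978 L = 25267.5 US cup.
3028.47 − 25267.5 ≈ -22200 US cup.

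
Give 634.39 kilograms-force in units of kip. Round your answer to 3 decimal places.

1.399 kip

1 kilogram-force = 0.00220462 kips.
Thus 634.39 × 0.00220462 ≈ 1.399 kip.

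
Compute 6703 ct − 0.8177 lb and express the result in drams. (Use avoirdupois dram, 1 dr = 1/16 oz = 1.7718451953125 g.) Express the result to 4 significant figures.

6703 ct = 756.612 dr and 0.8177 lb = 209.331 dr.
756.612 − 209.331 ≈ 547.3 dr.

547.3 drams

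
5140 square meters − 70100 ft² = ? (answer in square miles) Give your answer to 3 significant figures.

-0.000530 mi²

5140 m² = 0.00198457 mi² and 70100 ft² = 0.00251449 mi².
0.00198457 − 0.00251449 ≈ -0.000530 mi².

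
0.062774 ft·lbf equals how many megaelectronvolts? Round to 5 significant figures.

1 foot-pound = 8.46235e+12 MeV.
Then 0.062774 × 8.46235e+12 ≈ 5.3122e+11 MeV.

5.3122e+11 MeV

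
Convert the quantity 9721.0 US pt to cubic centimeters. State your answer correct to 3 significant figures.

4.60e+6 cm³

1 US pt = 473.176 cm³.
So 9721.0 × 473.176 ≈ 4.60e+6 cm³.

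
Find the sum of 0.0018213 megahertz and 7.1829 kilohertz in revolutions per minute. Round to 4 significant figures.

0.0018213 MHz = 109278 rpm and 7.1829 kHz = 430974 rpm.
109278 + 430974 ≈ 540300 rpm.

540300 rpm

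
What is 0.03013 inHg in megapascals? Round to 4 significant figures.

0.0001020 MPa

1 inch of mercury = 0.00338639 megapascals.
0.03013 × 0.00338639 ≈ 0.0001020 MPa.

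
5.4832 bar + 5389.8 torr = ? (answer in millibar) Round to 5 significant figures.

12669 mbar

5.4832 bar = 5483.20 mbar and 5389.8 torr = 7185.81 mbar.
5483.20 + 7185.81 ≈ 12669 mbar.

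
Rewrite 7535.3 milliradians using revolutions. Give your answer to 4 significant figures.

1 milliradian = 0.000159155 revolutions.
7535.3 × 0.000159155 ≈ 1.199 rev.

1.199 rev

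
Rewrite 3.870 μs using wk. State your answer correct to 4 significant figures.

6.399e-12 wk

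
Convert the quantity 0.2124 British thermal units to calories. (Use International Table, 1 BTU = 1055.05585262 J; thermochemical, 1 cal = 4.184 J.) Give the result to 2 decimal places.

1 British thermal unit = 252.164 calories.
0.2124 × 252.164 ≈ 53.56 cal.

53.56 cal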